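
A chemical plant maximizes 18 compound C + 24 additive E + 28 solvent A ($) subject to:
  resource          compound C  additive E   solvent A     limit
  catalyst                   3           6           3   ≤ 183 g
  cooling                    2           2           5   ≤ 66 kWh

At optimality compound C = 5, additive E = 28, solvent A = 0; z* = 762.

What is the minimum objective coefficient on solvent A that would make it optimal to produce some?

36

Both catalyst and cooling are binding at x*.
Dual feasibility on the basic columns requires 3·y_catalyst + 2·y_cooling = 18, 6·y_catalyst + 2·y_cooling = 24.
Solving: y_catalyst = 2, y_cooling = 6.
solvent A enters the basis when its profit ≥ yᵀa₃ = 2·3 + 6·5 = 36.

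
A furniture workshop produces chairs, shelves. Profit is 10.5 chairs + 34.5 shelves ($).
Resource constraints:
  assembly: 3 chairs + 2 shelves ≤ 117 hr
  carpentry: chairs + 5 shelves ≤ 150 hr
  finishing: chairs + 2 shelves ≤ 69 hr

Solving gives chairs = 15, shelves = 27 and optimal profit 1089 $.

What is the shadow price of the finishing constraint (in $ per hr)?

6

Check each constraint at x*: assembly 99/117 (slack 18); carpentry 150/150 (tight); finishing 69/69 (tight).
By complementary slackness, y = 0 for the non-binding constraint.
The binding rows give the dual system: 1·y_carpentry + 1·y_finishing = 10.5 and 5·y_carpentry + 2·y_finishing = 34.5.
→ y_carpentry = 4.5 and y_finishing = 6.
Shadow price of finishing = 6.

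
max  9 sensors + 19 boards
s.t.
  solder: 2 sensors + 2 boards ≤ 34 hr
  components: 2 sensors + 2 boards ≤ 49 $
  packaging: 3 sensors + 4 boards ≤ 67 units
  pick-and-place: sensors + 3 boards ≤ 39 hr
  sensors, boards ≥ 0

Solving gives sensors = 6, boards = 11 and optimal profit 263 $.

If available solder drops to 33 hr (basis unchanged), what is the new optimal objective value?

261

At the optimum: solder uses 34 of 34 (binding); components uses 34 of 49 (slack = 15); packaging uses 62 of 67 (slack = 5); pick-and-place uses 39 of 39 (binding).
By complementary slackness, y = 0 for the non-binding constraints.
From A_Bᵀ y = c: 2·y_solder + 1·y_pick-and-place = 9; 2·y_solder + 3·y_pick-and-place = 19.
Solving: y_solder = 2, y_pick-and-place = 5.
Δz = y_solder·Δb = 2 × (-1) = -2, so new z* = 263 − 2 = 261.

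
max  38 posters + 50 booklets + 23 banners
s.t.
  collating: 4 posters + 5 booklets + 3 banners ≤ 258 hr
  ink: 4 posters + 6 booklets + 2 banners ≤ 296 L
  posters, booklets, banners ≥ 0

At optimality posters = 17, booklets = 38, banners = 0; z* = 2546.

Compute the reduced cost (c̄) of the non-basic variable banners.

Both collating and ink are binding at x*.
The binding rows give the dual system: 4·y_collating + 4·y_ink = 38 and 5·y_collating + 6·y_ink = 50.
→ y_collating = 7 and y_ink = 2.5.
Reduced cost of banners: c₃ − yᵀa₃ = 23 − (7·3 + 2.5·2) = 23 − 26 = -3.

-3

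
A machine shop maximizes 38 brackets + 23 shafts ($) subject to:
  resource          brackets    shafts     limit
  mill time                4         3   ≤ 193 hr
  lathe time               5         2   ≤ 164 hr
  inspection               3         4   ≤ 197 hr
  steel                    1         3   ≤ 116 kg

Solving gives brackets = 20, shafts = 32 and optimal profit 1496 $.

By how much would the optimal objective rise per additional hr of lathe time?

7

Check each constraint at x*: mill time 176/193 (slack 17); lathe time 164/164 (tight); inspection 188/197 (slack 9); steel 116/116 (tight).
By complementary slackness, y = 0 for the non-binding constraints.
The binding rows give the dual system: 5·y_lathe time + 1·y_steel = 38 and 2·y_lathe time + 3·y_steel = 23.
→ y_lathe time = 7 and y_steel = 3.
Shadow price of lathe time = 7.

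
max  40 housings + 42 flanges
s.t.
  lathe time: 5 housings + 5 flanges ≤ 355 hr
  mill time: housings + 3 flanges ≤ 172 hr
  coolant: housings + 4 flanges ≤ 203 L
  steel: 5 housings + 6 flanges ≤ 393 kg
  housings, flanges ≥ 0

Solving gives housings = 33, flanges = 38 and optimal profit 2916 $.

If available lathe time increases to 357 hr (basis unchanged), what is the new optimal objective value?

Binding: lathe time and steel. Non-binding: mill time (25 unused), coolant (18 unused).
Slack constraints have shadow price 0 (complementary slackness).
Dual feasibility on the basic columns requires 5·y_lathe time + 5·y_steel = 40, 5·y_lathe time + 6·y_steel = 42.
Solving: y_lathe time = 6, y_steel = 2.
Δz = y_lathe time·Δb = 6 × (2) = 12, so new z* = 2916 + 12 = 2928.

2928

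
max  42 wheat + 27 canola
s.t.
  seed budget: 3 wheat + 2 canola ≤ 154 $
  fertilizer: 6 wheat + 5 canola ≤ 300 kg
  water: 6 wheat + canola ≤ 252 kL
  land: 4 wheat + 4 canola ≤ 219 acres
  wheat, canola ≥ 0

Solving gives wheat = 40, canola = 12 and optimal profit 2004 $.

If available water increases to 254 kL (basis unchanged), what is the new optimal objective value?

Binding: fertilizer and water. Non-binding: seed budget (10 unused), land (11 unused).
Slack constraints have shadow price 0 (complementary slackness).
The binding rows give the dual system: 6·y_fertilizer + 6·y_water = 42 and 5·y_fertilizer + 1·y_water = 27.
→ y_fertilizer = 5 and y_water = 2.
Δz = y_water·Δb = 2 × (2) = 4, so new z* = 2004 + 4 = 2008.

2008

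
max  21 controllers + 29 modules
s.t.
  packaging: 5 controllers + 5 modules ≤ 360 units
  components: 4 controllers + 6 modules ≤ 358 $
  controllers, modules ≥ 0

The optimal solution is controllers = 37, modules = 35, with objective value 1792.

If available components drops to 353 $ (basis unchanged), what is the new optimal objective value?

Check each constraint at x*: packaging 360/360 (tight); components 358/358 (tight).
The binding rows give the dual system: 5·y_packaging + 4·y_components = 21 and 5·y_packaging + 6·y_components = 29.
Solving: y_packaging = 1, y_components = 4.
Δz = y_components·Δb = 4 × (-5) = -20, so new z* = 1792 − 20 = 1772.

1772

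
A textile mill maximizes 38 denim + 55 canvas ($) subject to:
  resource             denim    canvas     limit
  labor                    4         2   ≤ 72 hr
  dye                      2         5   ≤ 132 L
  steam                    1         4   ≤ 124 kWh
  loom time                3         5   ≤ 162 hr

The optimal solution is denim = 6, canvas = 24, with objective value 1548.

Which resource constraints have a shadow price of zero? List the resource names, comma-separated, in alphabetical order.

loom time, steam

labor: 72/72 (binding)
dye: 132/132 (binding)
steam: 102/124 (slack 22)
loom time: 138/162 (slack 24)
By complementary slackness, a constraint with positive slack has shadow price 0 → loom time, steam.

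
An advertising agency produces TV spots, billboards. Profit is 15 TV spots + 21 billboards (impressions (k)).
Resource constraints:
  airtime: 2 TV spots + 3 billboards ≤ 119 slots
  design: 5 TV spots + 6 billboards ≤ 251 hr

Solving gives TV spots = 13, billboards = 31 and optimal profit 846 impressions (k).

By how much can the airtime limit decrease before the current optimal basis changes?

18.6

Binding constraints: airtime, design. The basis is B = [[2,3],[5,6]] with det -3.
Per unit decrease in airtime, x* moves by d = (2, -1.6667).
The basis stays optimal until billboards reaches 0; allowable decrease = 18.6 slots.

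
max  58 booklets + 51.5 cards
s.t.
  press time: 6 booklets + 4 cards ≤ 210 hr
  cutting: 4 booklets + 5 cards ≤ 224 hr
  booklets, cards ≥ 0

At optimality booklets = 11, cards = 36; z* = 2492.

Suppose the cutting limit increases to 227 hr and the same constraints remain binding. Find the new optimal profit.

2508.5

Check each constraint at x*: press time 210/210 (tight); cutting 224/224 (tight).
The binding rows give the dual system: 6·y_press time + 4·y_cutting = 58 and 4·y_press time + 5·y_cutting = 51.5.
This yields shadow prices y_press time = 6, y_cutting = 5.5.
Δz = y_cutting·Δb = 5.5 × (3) = 16.5, so new z* = 2492 + 16.5 = 2508.5.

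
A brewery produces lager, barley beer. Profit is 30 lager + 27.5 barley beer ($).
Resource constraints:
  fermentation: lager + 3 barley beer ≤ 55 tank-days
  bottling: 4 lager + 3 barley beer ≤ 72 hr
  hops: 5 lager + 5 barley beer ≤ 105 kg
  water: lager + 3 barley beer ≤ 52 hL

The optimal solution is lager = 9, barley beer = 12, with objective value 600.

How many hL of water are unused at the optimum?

7

water used = 1·9 + 3·12 = 45; slack = 52 − 45 = 7.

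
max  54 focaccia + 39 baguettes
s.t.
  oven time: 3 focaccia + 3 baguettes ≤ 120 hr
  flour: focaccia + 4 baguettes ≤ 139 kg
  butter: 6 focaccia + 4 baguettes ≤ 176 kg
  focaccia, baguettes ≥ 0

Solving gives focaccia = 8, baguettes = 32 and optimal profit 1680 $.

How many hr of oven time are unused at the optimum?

0

oven time used = 3·8 + 3·32 = 120; slack = 120 − 120 = 0.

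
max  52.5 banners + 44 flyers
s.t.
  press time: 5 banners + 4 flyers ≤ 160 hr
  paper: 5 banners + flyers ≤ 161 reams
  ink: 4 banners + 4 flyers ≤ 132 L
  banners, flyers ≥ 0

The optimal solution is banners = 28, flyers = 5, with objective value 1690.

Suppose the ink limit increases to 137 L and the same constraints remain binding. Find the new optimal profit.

1702.5

Binding: press time and ink. Non-binding: paper (16 unused).
Since paper is not tight, its dual is 0.
Dual feasibility on the basic columns requires 5·y_press time + 4·y_ink = 52.5, 4·y_press time + 4·y_ink = 44.
→ y_press time = 8.5 and y_ink = 2.5.
Δz = y_ink·Δb = 2.5 × (5) = 12.5, so new z* = 1690 + 12.5 = 1702.5.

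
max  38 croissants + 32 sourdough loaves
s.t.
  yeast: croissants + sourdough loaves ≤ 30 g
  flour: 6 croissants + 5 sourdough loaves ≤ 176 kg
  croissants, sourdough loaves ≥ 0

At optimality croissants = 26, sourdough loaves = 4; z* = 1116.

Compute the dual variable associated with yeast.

2

Both yeast and flour are binding at x*.
The binding rows give the dual system: 1·y_yeast + 6·y_flour = 38 and 1·y_yeast + 5·y_flour = 32.
Solving: y_yeast = 2, y_flour = 6.
Shadow price of yeast = 2.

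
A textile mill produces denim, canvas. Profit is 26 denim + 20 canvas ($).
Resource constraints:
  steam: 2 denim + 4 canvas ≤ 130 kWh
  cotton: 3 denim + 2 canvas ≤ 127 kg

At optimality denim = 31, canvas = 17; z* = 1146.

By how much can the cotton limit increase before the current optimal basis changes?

Binding constraints: steam, cotton. The basis is B = [[2,4],[3,2]] with det -8.
Per unit increase in cotton, x* moves by d = (0.5, -0.25).
The basis stays optimal until canvas reaches 0; allowable increase = 68 kg.

68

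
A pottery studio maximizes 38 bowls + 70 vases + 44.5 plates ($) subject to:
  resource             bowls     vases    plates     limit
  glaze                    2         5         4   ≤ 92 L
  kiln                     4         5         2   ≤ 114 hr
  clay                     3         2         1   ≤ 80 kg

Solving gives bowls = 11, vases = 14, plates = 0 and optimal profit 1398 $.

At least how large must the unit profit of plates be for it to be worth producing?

At the optimum: glaze uses 92 of 92 (binding); kiln uses 114 of 114 (binding); clay uses 61 of 80 (slack = 19).
By complementary slackness, y = 0 for the non-binding constraint.
The binding rows give the dual system: 2·y_glaze + 4·y_kiln = 38 and 5·y_glaze + 5·y_kiln = 70.
→ y_glaze = 9 and y_kiln = 5.
plates enters the basis when its profit ≥ yᵀa₃ = 9·4 + 5·2 = 46.

46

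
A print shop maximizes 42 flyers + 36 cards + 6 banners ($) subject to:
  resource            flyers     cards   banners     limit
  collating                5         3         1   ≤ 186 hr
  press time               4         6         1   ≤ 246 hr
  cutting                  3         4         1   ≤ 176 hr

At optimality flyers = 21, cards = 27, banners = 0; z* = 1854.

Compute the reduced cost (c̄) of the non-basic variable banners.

-3

At the optimum: collating uses 186 of 186 (binding); press time uses 246 of 246 (binding); cutting uses 171 of 176 (slack = 5).
Since cutting is not tight, its dual is 0.
The binding rows give the dual system: 5·y_collating + 4·y_press time = 42 and 3·y_collating + 6·y_press time = 36.
→ y_collating = 6 and y_press time = 3.
Reduced cost of banners: c₃ − yᵀa₃ = 6 − (6·1 + 3·1) = 6 − 9 = -3.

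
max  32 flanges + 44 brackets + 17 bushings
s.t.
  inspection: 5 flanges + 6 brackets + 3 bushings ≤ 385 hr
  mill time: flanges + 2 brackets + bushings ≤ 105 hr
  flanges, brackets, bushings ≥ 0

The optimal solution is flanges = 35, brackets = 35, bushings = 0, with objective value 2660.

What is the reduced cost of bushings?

-5

Both inspection and mill time are binding at x*.
Dual feasibility on the basic columns requires 5·y_inspection + 1·y_mill time = 32, 6·y_inspection + 2·y_mill time = 44.
This yields shadow prices y_inspection = 5, y_mill time = 7.
Reduced cost of bushings: c₃ − yᵀa₃ = 17 − (5·3 + 7·1) = 17 − 22 = -5.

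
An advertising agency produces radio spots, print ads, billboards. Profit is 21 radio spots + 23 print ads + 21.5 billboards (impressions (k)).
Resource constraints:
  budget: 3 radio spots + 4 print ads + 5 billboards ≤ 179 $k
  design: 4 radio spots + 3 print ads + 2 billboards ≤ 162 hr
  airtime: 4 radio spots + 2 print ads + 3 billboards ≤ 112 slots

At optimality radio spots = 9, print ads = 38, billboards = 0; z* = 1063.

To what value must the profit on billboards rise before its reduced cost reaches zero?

Check each constraint at x*: budget 179/179 (tight); design 150/162 (slack 12); airtime 112/112 (tight).
Slack constraints have shadow price 0 (complementary slackness).
From A_Bᵀ y = c: 3·y_budget + 4·y_airtime = 21; 4·y_budget + 2·y_airtime = 23.
→ y_budget = 5 and y_airtime = 1.5.
billboards enters the basis when its profit ≥ yᵀa₃ = 5·5 + 1.5·3 = 29.5.

29.5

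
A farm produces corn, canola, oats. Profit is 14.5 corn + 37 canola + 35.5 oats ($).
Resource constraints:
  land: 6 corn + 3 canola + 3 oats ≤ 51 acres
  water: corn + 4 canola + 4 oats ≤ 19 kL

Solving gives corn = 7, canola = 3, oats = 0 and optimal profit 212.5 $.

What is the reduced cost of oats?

-1.5

Both land and water are binding at x*.
From A_Bᵀ y = c: 6·y_land + 1·y_water = 14.5; 3·y_land + 4·y_water = 37.
This yields shadow prices y_land = 1, y_water = 8.5.
Reduced cost of oats: c₃ − yᵀa₃ = 35.5 − (1·3 + 8.5·4) = 35.5 − 37 = -1.5.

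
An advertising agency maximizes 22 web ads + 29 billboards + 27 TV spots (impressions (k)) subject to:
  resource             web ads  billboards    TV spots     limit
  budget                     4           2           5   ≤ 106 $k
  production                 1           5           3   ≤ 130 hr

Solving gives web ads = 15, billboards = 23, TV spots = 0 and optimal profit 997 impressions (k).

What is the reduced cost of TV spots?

Check each constraint at x*: budget 106/106 (tight); production 130/130 (tight).
From A_Bᵀ y = c: 4·y_budget + 1·y_production = 22; 2·y_budget + 5·y_production = 29.
→ y_budget = 4.5 and y_production = 4.
Reduced cost of TV spots: c₃ − yᵀa₃ = 27 − (4.5·5 + 4·3) = 27 − 34.5 = -7.5.

-7.5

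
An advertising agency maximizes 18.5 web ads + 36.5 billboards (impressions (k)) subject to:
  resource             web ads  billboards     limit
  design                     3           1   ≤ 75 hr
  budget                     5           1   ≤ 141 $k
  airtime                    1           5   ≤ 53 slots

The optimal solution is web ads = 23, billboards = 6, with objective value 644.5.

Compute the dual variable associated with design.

4

Check each constraint at x*: design 75/75 (tight); budget 121/141 (slack 20); airtime 53/53 (tight).
By complementary slackness, y = 0 for the non-binding constraint.
Dual feasibility on the basic columns requires 3·y_design + 1·y_airtime = 18.5, 1·y_design + 5·y_airtime = 36.5.
→ y_design = 4 and y_airtime = 6.5.
Shadow price of design = 4.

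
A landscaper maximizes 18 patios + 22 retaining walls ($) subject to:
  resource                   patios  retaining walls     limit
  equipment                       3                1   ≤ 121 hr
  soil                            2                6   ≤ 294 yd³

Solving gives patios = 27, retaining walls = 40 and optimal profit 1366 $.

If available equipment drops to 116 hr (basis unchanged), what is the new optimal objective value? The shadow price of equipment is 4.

1346

Δb = -5, so new z* = 1366 + (4)·(-5) = 1366 − 20 = 1346.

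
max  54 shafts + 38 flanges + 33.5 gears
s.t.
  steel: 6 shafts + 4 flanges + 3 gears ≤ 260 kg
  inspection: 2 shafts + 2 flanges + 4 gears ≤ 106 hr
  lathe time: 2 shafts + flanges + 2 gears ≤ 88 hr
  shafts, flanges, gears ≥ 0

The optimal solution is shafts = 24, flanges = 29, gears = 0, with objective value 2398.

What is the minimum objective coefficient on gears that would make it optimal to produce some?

Binding: steel and inspection. Non-binding: lathe time (11 unused).
By complementary slackness, y = 0 for the non-binding constraint.
Dual feasibility on the basic columns requires 6·y_steel + 2·y_inspection = 54, 4·y_steel + 2·y_inspection = 38.
This yields shadow prices y_steel = 8, y_inspection = 3.
gears enters the basis when its profit ≥ yᵀa₃ = 8·3 + 3·4 = 36.

36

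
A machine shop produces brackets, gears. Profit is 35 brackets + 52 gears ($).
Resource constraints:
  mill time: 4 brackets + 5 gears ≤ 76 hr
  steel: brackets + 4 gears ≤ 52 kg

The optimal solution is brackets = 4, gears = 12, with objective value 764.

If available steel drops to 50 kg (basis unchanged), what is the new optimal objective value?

At the optimum: mill time uses 76 of 76 (binding); steel uses 52 of 52 (binding).
From A_Bᵀ y = c: 4·y_mill time + 1·y_steel = 35; 5·y_mill time + 4·y_steel = 52.
Solving: y_mill time = 8, y_steel = 3.
Δz = y_steel·Δb = 3 × (-2) = -6, so new z* = 764 − 6 = 758.

758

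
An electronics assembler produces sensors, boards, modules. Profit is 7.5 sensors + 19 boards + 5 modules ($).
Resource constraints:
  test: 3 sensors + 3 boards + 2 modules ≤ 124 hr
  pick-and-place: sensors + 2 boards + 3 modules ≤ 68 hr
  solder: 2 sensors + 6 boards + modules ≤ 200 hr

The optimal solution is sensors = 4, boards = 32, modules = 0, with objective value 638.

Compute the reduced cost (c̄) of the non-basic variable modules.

-7.5

At the optimum: test uses 108 of 124 (slack = 16); pick-and-place uses 68 of 68 (binding); solder uses 200 of 200 (binding).
Slack constraints have shadow price 0 (complementary slackness).
Dual feasibility on the basic columns requires 1·y_pick-and-place + 2·y_solder = 7.5, 2·y_pick-and-place + 6·y_solder = 19.
This yields shadow prices y_pick-and-place = 3.5, y_solder = 2.
Reduced cost of modules: c₃ − yᵀa₃ = 5 − (3.5·3 + 2·1) = 5 − 12.5 = -7.5.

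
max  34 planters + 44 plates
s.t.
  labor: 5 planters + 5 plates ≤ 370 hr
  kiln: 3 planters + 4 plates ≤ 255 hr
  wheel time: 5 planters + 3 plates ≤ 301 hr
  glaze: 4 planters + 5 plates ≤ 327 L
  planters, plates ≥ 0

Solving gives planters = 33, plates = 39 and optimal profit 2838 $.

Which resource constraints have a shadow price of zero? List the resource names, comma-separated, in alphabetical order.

labor: 360/370 (slack 10)
kiln: 255/255 (binding)
wheel time: 282/301 (slack 19)
glaze: 327/327 (binding)
By complementary slackness, a constraint with positive slack has shadow price 0 → labor, wheel time.

labor, wheel time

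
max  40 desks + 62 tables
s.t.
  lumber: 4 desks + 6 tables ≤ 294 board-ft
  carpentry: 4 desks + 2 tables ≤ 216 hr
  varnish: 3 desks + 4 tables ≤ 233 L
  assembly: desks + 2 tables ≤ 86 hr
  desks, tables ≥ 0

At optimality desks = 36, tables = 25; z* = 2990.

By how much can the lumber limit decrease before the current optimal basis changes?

Binding constraints: lumber, assembly. The basis is B = [[4,6],[1,2]] with det 2.
Per unit decrease in lumber, x* moves by d = (-1, 0.5).
The basis stays optimal until desks reaches 0; allowable decrease = 36 board-ft.

36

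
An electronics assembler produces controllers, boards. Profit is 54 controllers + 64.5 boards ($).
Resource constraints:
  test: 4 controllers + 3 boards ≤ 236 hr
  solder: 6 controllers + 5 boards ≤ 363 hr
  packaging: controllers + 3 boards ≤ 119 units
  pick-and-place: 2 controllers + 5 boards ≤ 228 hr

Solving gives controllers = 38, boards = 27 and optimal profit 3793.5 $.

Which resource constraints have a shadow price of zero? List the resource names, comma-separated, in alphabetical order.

pick-and-place, test

test: 233/236 (slack 3)
solder: 363/363 (binding)
packaging: 119/119 (binding)
pick-and-place: 211/228 (slack 17)
By complementary slackness, a constraint with positive slack has shadow price 0 → pick-and-place, test.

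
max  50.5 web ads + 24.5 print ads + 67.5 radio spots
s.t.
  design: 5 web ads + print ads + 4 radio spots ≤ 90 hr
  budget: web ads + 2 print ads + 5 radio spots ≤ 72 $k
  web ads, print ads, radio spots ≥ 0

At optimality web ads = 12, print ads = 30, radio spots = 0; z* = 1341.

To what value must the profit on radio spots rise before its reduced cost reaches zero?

74

Both design and budget are binding at x*.
Dual feasibility on the basic columns requires 5·y_design + 1·y_budget = 50.5, 1·y_design + 2·y_budget = 24.5.
→ y_design = 8.5 and y_budget = 8.
radio spots enters the basis when its profit ≥ yᵀa₃ = 8.5·4 + 8·5 = 74.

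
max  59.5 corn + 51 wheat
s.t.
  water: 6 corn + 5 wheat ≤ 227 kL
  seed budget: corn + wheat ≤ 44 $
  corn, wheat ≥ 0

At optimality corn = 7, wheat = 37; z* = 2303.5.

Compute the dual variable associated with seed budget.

Check each constraint at x*: water 227/227 (tight); seed budget 44/44 (tight).
The binding rows give the dual system: 6·y_water + 1·y_seed budget = 59.5 and 5·y_water + 1·y_seed budget = 51.
This yields shadow prices y_water = 8.5, y_seed budget = 8.5.
Shadow price of seed budget = 8.5.

8.5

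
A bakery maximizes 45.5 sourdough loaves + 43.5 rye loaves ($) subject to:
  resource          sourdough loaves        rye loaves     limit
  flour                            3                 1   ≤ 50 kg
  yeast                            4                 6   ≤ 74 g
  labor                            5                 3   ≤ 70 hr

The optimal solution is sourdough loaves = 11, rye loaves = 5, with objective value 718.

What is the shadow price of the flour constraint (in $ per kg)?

0

Binding: yeast and labor. Non-binding: flour (12 unused).
By complementary slackness, y = 0 for the non-binding constraint.
The binding rows give the dual system: 4·y_yeast + 5·y_labor = 45.5 and 6·y_yeast + 3·y_labor = 43.5.
→ y_yeast = 4.5 and y_labor = 5.5.
Shadow price of flour = 0.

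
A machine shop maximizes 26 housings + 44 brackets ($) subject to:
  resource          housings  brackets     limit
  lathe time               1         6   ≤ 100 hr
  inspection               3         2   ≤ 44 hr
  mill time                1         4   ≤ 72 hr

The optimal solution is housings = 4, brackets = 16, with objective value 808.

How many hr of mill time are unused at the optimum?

mill time used = 1·4 + 4·16 = 68; slack = 72 − 68 = 4.

4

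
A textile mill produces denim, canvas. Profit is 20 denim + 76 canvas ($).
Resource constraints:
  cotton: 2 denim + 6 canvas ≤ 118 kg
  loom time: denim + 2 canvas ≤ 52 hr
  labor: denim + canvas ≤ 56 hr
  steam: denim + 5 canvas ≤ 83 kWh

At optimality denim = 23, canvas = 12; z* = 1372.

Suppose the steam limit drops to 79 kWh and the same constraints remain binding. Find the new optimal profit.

Binding: cotton and steam. Non-binding: loom time (5 unused), labor (21 unused).
By complementary slackness, y = 0 for the non-binding constraints.
From A_Bᵀ y = c: 2·y_cotton + 1·y_steam = 20; 6·y_cotton + 5·y_steam = 76.
This yields shadow prices y_cotton = 6, y_steam = 8.
Δz = y_steam·Δb = 8 × (-4) = -32, so new z* = 1372 − 32 = 1340.

1340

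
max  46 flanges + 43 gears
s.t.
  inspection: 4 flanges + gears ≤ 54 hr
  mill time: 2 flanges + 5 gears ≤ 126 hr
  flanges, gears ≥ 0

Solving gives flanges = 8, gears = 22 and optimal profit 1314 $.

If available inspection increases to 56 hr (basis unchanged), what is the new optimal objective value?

Check each constraint at x*: inspection 54/54 (tight); mill time 126/126 (tight).
The binding rows give the dual system: 4·y_inspection + 2·y_mill time = 46 and 1·y_inspection + 5·y_mill time = 43.
This yields shadow prices y_inspection = 8, y_mill time = 7.
Δz = y_inspection·Δb = 8 × (2) = 16, so new z* = 1314 + 16 = 1330.

1330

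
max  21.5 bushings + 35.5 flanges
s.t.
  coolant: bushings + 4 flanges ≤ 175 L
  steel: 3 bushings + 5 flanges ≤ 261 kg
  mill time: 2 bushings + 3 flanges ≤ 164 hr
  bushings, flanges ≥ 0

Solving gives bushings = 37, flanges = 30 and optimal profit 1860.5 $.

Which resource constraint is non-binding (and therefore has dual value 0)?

coolant

coolant: 157/175 (slack 18)
steel: 261/261 (binding)
mill time: 164/164 (binding)
By complementary slackness, a constraint with positive slack has shadow price 0 → coolant.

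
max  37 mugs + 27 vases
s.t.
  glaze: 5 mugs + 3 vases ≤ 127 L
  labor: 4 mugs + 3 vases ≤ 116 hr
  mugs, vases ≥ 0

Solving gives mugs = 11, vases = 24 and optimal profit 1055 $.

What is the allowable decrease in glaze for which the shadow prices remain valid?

Binding constraints: glaze, labor. The basis is B = [[5,3],[4,3]] with det 3.
Per unit decrease in glaze, x* moves by d = (-1, 1.3333).
The basis stays optimal until mugs reaches 0; allowable decrease = 11 L.

11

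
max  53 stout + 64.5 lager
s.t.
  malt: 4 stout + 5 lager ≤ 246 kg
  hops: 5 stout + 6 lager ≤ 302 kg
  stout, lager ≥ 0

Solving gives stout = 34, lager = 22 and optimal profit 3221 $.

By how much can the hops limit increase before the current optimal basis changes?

5.5

Binding constraints: malt, hops. The basis is B = [[4,5],[5,6]] with det -1.
Per unit increase in hops, x* moves by d = (5, -4).
The basis stays optimal until lager reaches 0; allowable increase = 5.5 kg.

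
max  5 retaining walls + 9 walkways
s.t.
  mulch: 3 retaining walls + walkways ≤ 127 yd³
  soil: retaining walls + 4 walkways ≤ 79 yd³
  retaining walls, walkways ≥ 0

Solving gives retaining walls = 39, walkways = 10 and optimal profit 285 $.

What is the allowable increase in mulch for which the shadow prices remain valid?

110

Binding constraints: mulch, soil. The basis is B = [[3,1],[1,4]] with det 11.
Per unit increase in mulch, x* moves by d = (0.3636, -0.0909).
The basis stays optimal until walkways reaches 0; allowable increase = 110 yd³.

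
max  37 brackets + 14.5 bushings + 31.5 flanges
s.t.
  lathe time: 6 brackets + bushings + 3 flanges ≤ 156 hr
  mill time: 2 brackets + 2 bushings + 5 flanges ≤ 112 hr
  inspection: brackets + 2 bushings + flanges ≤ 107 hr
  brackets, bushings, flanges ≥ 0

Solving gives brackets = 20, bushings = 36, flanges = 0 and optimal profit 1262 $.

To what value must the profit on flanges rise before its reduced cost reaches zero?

At the optimum: lathe time uses 156 of 156 (binding); mill time uses 112 of 112 (binding); inspection uses 92 of 107 (slack = 15).
By complementary slackness, y = 0 for the non-binding constraint.
From A_Bᵀ y = c: 6·y_lathe time + 2·y_mill time = 37; 1·y_lathe time + 2·y_mill time = 14.5.
Solving: y_lathe time = 4.5, y_mill time = 5.
flanges enters the basis when its profit ≥ yᵀa₃ = 4.5·3 + 5·5 = 38.5.

38.5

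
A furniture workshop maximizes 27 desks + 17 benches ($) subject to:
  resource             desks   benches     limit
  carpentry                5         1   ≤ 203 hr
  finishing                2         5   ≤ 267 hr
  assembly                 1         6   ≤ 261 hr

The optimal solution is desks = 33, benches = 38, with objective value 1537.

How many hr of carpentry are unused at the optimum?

carpentry used = 5·33 + 1·38 = 203; slack = 203 − 203 = 0.

0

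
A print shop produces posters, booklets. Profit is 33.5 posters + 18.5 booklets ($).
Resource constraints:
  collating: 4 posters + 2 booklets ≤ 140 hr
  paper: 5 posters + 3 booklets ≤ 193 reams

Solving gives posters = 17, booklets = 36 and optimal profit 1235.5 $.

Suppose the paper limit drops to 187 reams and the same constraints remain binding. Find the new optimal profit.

At the optimum: collating uses 140 of 140 (binding); paper uses 193 of 193 (binding).
From A_Bᵀ y = c: 4·y_collating + 5·y_paper = 33.5; 2·y_collating + 3·y_paper = 18.5.
Solving: y_collating = 4, y_paper = 3.5.
Δz = y_paper·Δb = 3.5 × (-6) = -21, so new z* = 1235.5 − 21 = 1214.5.

1214.5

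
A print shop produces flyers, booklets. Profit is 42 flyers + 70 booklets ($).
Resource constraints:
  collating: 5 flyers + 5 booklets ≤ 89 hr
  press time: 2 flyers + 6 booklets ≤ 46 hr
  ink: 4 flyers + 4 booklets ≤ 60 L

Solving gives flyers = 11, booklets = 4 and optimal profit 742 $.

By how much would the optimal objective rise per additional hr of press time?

7

Check each constraint at x*: collating 75/89 (slack 14); press time 46/46 (tight); ink 60/60 (tight).
By complementary slackness, y = 0 for the non-binding constraint.
Dual feasibility on the basic columns requires 2·y_press time + 4·y_ink = 42, 6·y_press time + 4·y_ink = 70.
This yields shadow prices y_press time = 7, y_ink = 7.
Shadow price of press time = 7.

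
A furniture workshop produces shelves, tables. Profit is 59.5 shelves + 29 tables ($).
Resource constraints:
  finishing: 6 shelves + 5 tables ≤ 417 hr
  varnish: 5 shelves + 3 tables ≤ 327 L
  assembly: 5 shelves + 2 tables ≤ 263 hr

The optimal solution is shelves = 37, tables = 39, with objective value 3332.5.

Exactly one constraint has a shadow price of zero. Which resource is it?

finishing: 417/417 (binding)
varnish: 302/327 (slack 25)
assembly: 263/263 (binding)
By complementary slackness, a constraint with positive slack has shadow price 0 → varnish.

varnish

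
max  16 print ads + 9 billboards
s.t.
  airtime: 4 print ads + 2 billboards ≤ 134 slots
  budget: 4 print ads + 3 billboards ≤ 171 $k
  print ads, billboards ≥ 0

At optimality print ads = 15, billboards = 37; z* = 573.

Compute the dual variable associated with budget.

At the optimum: airtime uses 134 of 134 (binding); budget uses 171 of 171 (binding).
The binding rows give the dual system: 4·y_airtime + 4·y_budget = 16 and 2·y_airtime + 3·y_budget = 9.
This yields shadow prices y_airtime = 3, y_budget = 1.
Shadow price of budget = 1.

1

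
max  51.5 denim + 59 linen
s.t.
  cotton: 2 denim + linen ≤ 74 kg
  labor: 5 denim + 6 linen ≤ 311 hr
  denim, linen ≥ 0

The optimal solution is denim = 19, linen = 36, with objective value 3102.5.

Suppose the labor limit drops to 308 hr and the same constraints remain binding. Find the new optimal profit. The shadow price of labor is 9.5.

Δb = -3, so new z* = 3102.5 + (9.5)·(-3) = 3102.5 − 28.5 = 3074.

3074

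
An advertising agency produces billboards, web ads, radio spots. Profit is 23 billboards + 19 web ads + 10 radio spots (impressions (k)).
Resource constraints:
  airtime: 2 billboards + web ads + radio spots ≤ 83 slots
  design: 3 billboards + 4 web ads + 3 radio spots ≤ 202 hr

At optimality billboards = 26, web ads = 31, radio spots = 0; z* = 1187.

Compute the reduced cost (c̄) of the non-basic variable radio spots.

Check each constraint at x*: airtime 83/83 (tight); design 202/202 (tight).
Dual feasibility on the basic columns requires 2·y_airtime + 3·y_design = 23, 1·y_airtime + 4·y_design = 19.
Solving: y_airtime = 7, y_design = 3.
Reduced cost of radio spots: c₃ − yᵀa₃ = 10 − (7·1 + 3·3) = 10 − 16 = -6.

-6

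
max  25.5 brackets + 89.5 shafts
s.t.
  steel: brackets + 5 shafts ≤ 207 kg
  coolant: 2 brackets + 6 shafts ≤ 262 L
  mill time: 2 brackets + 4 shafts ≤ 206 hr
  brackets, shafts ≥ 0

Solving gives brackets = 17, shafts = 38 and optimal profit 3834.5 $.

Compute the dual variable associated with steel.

Binding: steel and coolant. Non-binding: mill time (20 unused).
Since mill time is not tight, its dual is 0.
Dual feasibility on the basic columns requires 1·y_steel + 2·y_coolant = 25.5, 5·y_steel + 6·y_coolant = 89.5.
Solving: y_steel = 6.5, y_coolant = 9.5.
Shadow price of steel = 6.5.

6.5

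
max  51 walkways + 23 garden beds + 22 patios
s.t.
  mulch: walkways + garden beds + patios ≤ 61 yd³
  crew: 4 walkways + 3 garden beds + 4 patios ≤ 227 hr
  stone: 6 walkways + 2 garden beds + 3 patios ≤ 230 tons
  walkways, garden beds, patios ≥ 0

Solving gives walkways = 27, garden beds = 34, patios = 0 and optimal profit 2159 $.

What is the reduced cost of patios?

-8

At the optimum: mulch uses 61 of 61 (binding); crew uses 210 of 227 (slack = 17); stone uses 230 of 230 (binding).
Slack constraints have shadow price 0 (complementary slackness).
From A_Bᵀ y = c: 1·y_mulch + 6·y_stone = 51; 1·y_mulch + 2·y_stone = 23.
This yields shadow prices y_mulch = 9, y_stone = 7.
Reduced cost of patios: c₃ − yᵀa₃ = 22 − (9·1 + 7·3) = 22 − 30 = -8.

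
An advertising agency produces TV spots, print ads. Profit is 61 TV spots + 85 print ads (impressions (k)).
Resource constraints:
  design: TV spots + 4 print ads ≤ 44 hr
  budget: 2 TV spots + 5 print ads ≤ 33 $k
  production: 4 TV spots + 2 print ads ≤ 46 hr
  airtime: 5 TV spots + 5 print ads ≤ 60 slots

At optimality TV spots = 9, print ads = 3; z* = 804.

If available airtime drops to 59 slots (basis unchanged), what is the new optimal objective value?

795

Check each constraint at x*: design 21/44 (slack 23); budget 33/33 (tight); production 42/46 (slack 4); airtime 60/60 (tight).
Since design, production are not tight, their duals are 0.
The binding rows give the dual system: 2·y_budget + 5·y_airtime = 61 and 5·y_budget + 5·y_airtime = 85.
→ y_budget = 8 and y_airtime = 9.
Δz = y_airtime·Δb = 9 × (-1) = -9, so new z* = 804 − 9 = 795.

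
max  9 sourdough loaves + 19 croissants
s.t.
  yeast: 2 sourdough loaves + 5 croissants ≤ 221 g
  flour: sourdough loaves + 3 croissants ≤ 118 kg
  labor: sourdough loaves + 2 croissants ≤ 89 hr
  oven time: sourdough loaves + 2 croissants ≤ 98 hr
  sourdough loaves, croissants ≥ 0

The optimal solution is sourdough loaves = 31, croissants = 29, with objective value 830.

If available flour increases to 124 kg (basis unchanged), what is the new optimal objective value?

Check each constraint at x*: yeast 207/221 (slack 14); flour 118/118 (tight); labor 89/89 (tight); oven time 89/98 (slack 9).
Since yeast, oven time are not tight, their duals are 0.
Dual feasibility on the basic columns requires 1·y_flour + 1·y_labor = 9, 3·y_flour + 2·y_labor = 19.
Solving: y_flour = 1, y_labor = 8.
Δz = y_flour·Δb = 1 × (6) = 6, so new z* = 830 + 6 = 836.

836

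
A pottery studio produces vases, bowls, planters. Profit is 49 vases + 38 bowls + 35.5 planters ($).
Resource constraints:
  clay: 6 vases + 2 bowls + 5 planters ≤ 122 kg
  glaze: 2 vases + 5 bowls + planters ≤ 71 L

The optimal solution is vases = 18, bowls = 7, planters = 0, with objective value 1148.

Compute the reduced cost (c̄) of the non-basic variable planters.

-2

At the optimum: clay uses 122 of 122 (binding); glaze uses 71 of 71 (binding).
The binding rows give the dual system: 6·y_clay + 2·y_glaze = 49 and 2·y_clay + 5·y_glaze = 38.
Solving: y_clay = 6.5, y_glaze = 5.
Reduced cost of planters: c₃ − yᵀa₃ = 35.5 − (6.5·5 + 5·1) = 35.5 − 37.5 = -2.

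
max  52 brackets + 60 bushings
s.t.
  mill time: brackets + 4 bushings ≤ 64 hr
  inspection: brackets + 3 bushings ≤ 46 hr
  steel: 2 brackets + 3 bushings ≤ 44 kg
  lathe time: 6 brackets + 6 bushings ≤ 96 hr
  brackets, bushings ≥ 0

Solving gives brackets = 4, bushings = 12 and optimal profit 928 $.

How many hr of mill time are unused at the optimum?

mill time used = 1·4 + 4·12 = 52; slack = 64 − 52 = 12.

12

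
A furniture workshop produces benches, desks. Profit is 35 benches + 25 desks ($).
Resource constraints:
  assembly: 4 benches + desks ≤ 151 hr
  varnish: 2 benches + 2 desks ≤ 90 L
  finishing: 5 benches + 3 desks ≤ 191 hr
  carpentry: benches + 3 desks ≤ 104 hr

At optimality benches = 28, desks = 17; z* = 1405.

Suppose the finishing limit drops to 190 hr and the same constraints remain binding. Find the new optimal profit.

Binding: varnish and finishing. Non-binding: assembly (22 unused), carpentry (25 unused).
By complementary slackness, y = 0 for the non-binding constraints.
The binding rows give the dual system: 2·y_varnish + 5·y_finishing = 35 and 2·y_varnish + 3·y_finishing = 25.
Solving: y_varnish = 5, y_finishing = 5.
Δz = y_finishing·Δb = 5 × (-1) = -5, so new z* = 1405 − 5 = 1400.

1400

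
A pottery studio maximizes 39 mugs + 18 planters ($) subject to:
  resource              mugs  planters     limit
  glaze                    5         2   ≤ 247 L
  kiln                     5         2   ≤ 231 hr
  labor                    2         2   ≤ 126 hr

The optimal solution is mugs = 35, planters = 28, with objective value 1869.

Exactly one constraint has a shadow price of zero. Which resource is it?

glaze

glaze: 231/247 (slack 16)
kiln: 231/231 (binding)
labor: 126/126 (binding)
By complementary slackness, a constraint with positive slack has shadow price 0 → glaze.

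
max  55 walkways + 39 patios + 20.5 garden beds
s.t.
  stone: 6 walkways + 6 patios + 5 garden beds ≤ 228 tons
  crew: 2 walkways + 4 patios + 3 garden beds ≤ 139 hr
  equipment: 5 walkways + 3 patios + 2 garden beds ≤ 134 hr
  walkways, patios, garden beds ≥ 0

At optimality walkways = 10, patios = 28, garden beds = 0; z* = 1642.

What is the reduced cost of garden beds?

Check each constraint at x*: stone 228/228 (tight); crew 132/139 (slack 7); equipment 134/134 (tight).
Since crew is not tight, its dual is 0.
Dual feasibility on the basic columns requires 6·y_stone + 5·y_equipment = 55, 6·y_stone + 3·y_equipment = 39.
→ y_stone = 2.5 and y_equipment = 8.
Reduced cost of garden beds: c₃ − yᵀa₃ = 20.5 − (2.5·5 + 8·2) = 20.5 − 28.5 = -8.

-8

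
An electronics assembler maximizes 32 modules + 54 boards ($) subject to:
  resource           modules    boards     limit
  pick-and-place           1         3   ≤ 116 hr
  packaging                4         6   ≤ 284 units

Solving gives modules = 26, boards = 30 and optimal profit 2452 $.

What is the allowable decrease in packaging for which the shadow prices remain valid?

Binding constraints: pick-and-place, packaging. The basis is B = [[1,3],[4,6]] with det -6.
Per unit decrease in packaging, x* moves by d = (-0.5, 0.1667).
The basis stays optimal until modules reaches 0; allowable decrease = 52 units.

52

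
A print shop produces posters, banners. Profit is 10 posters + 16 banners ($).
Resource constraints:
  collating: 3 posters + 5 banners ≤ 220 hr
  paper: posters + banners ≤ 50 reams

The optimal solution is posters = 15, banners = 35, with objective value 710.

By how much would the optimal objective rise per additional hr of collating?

3

At the optimum: collating uses 220 of 220 (binding); paper uses 50 of 50 (binding).
Dual feasibility on the basic columns requires 3·y_collating + 1·y_paper = 10, 5·y_collating + 1·y_paper = 16.
Solving: y_collating = 3, y_paper = 1.
Shadow price of collating = 3.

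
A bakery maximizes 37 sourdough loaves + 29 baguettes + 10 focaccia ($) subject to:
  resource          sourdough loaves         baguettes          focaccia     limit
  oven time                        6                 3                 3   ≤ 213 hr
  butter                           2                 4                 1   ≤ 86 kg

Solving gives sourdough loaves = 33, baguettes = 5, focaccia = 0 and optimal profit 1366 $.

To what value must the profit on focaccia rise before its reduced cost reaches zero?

Both oven time and butter are binding at x*.
The binding rows give the dual system: 6·y_oven time + 2·y_butter = 37 and 3·y_oven time + 4·y_butter = 29.
Solving: y_oven time = 5, y_butter = 3.5.
focaccia enters the basis when its profit ≥ yᵀa₃ = 5·3 + 3.5·1 = 18.5.

18.5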